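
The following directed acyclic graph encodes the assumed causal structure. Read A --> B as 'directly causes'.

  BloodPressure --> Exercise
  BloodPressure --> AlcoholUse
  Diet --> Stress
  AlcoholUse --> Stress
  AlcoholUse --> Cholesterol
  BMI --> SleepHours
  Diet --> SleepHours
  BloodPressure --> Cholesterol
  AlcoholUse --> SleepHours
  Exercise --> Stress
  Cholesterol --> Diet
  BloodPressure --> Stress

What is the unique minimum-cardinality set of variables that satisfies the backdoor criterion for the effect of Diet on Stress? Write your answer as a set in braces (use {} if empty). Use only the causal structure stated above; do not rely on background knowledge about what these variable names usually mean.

Variables eligible for adjustment (non-descendants of Diet, excluding Diet and Stress): {AlcoholUse, BMI, BloodPressure, Cholesterol, Exercise}.
Backdoor paths from Diet to Stress:
  P1: Diet <- Cholesterol <- BloodPressure -> AlcoholUse -> Stress
  P2: Diet <- Cholesterol <- BloodPressure -> Exercise -> Stress
  P3: Diet <- Cholesterol <- BloodPressure -> Stress
  P4: Diet <- Cholesterol <- AlcoholUse <- BloodPressure -> Exercise -> Stress
  P5: Diet <- Cholesterol <- AlcoholUse <- BloodPressure -> Stress
  P6: Diet <- Cholesterol <- AlcoholUse -> Stress
The empty set is not sufficient: P1 (Diet <- Cholesterol <- BloodPressure -> AlcoholUse -> Stress) has no collider blocking it and no conditioned non-collider, so it is open.
Try {Cholesterol}:
  P1: blocked at chain node Cholesterol ∈ conditioning set.
  P2: blocked at chain node Cholesterol ∈ conditioning set.
  P3: blocked at chain node Cholesterol ∈ conditioning set.
  P4: blocked at chain node Cholesterol ∈ conditioning set.
  P5: blocked at chain node Cholesterol ∈ conditioning set.
  P6: blocked at chain node Cholesterol ∈ conditioning set.
{Cholesterol} contains no descendant of Diet and blocks every backdoor path.
No other singleton works — e.g. {BloodPressure} leaves P6 open — so {Cholesterol} is the unique smallest valid adjustment set.

{Cholesterol}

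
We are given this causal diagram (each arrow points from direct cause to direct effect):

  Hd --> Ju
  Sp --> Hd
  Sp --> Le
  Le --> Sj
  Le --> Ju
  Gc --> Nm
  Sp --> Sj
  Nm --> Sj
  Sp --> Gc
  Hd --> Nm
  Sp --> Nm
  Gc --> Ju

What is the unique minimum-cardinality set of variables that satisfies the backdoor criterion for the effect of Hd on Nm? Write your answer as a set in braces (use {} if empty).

{Sp}

Variables eligible for adjustment (non-descendants of Hd, excluding Hd and Nm): {Gc, Le, Sp}.
Backdoor paths from Hd to Nm:
  P1: Hd <- Sp -> Le -> Ju <- Gc -> Nm
  P2: Hd <- Sp -> Le -> Sj <- Nm
  P3: Hd <- Sp -> Gc -> Ju <- Le -> Sj <- Nm
  P4: Hd <- Sp -> Gc -> Nm
  P5: Hd <- Sp -> Nm
  P6: Hd <- Sp -> Sj <- Le -> Ju <- Gc -> Nm
  P7: Hd <- Sp -> Sj <- Nm
The empty set is not sufficient: P4 (Hd <- Sp -> Gc -> Nm) has no collider blocking it and no conditioned non-collider, so it is open.
Try {Sp}:
  P1: blocked at fork node Sp ∈ conditioning set.
  P2: blocked at fork node Sp ∈ conditioning set.
  P3: blocked at fork node Sp ∈ conditioning set.
  P4: blocked at fork node Sp ∈ conditioning set.
  P5: blocked at fork node Sp ∈ conditioning set.
  P6: blocked at fork node Sp ∈ conditioning set.
  P7: blocked at fork node Sp ∈ conditioning set.
{Sp} contains no descendant of Hd and blocks every backdoor path.
No other singleton works — e.g. {Le} leaves P4 open — so {Sp} is the unique smallest valid adjustment set.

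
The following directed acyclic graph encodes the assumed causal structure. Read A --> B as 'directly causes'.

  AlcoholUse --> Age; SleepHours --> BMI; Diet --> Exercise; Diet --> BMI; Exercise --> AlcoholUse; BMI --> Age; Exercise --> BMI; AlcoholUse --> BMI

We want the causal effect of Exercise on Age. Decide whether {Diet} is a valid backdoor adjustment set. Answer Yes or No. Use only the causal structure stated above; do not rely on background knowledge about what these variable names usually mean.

Backdoor paths from Exercise to Age (paths whose first edge points into Exercise):
  P1: Exercise <- Diet -> BMI <- AlcoholUse -> Age
  P2: Exercise <- Diet -> BMI -> Age
Condition 1 (no descendant of Exercise in the set): holds — descendants of Exercise are {Age, AlcoholUse, BMI}; none are in {Diet}.
Condition 2 (every backdoor path blocked by {Diet}):
  P1: blocked at fork node Diet ∈ conditioning set.
  P2: blocked at fork node Diet ∈ conditioning set.
{Diet} satisfies the backdoor criterion.

Yes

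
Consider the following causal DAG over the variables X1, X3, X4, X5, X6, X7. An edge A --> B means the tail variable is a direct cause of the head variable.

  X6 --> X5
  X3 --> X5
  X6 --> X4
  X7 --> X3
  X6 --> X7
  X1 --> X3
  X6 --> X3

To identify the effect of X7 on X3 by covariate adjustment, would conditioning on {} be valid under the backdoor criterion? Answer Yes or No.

Backdoor paths from X7 to X3 (paths whose first edge points into X7):
  P1: X7 <- X6 -> X3
  P2: X7 <- X6 -> X5 <- X3
Condition 1 (no descendant of X7 in the set): holds — descendants of X7 are {X3, X5}; none are in {}.
Condition 2 (every backdoor path blocked by {}):
  P1: open — no interior node is in the conditioning set.
  P2: blocked at collider X5 (neither it nor any descendant is in the conditioning set).
{} does not satisfy the backdoor criterion.

No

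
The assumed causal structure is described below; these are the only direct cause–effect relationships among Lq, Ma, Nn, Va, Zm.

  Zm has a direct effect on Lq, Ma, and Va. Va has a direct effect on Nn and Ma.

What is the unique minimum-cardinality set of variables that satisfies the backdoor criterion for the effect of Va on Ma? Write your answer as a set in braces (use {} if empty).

{Zm}

Variables eligible for adjustment (non-descendants of Va, excluding Va and Ma): {Lq, Zm}.
Backdoor paths from Va to Ma:
  P1: Va <- Zm -> Ma
The empty set is not sufficient: P1 (Va <- Zm -> Ma) has no collider blocking it and no conditioned non-collider, so it is open.
Try {Zm}:
  P1: blocked at fork node Zm ∈ conditioning set.
{Zm} contains no descendant of Va and blocks every backdoor path.
No other singleton works — e.g. {Lq} leaves P1 open — so {Zm} is the unique smallest valid adjustment set.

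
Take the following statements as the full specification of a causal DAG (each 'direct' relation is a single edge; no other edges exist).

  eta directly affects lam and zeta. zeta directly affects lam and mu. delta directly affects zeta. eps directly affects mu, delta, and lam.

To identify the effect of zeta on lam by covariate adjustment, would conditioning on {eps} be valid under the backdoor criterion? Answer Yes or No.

No

Backdoor paths from zeta to lam (paths whose first edge points into zeta):
  P1: zeta <- eta -> lam
  P2: zeta <- delta <- eps -> lam
Condition 1 (no descendant of zeta in the set): holds — descendants of zeta are {lam, mu}; none are in {eps}.
Condition 2 (every backdoor path blocked by {eps}):
  P1: open — no interior node is in the conditioning set.
  P2: blocked at fork node eps ∈ conditioning set.
{eps} does not satisfy the backdoor criterion.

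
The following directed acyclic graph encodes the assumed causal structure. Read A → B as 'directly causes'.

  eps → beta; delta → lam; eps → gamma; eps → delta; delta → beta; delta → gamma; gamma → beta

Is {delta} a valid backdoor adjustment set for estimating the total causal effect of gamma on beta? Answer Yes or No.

Backdoor paths from gamma to beta (paths whose first edge points into gamma):
  P1: gamma <- eps -> delta -> beta
  P2: gamma <- eps -> beta
  P3: gamma <- delta <- eps -> beta
  P4: gamma <- delta -> beta
Condition 1 (no descendant of gamma in the set): holds — descendants of gamma are {beta}; none are in {delta}.
Condition 2 (every backdoor path blocked by {delta}):
  P1: blocked at chain node delta ∈ conditioning set.
  P2: open — no interior node is in the conditioning set.
  P3: blocked at chain node delta ∈ conditioning set.
  P4: blocked at fork node delta ∈ conditioning set.
{delta} does not satisfy the backdoor criterion.

No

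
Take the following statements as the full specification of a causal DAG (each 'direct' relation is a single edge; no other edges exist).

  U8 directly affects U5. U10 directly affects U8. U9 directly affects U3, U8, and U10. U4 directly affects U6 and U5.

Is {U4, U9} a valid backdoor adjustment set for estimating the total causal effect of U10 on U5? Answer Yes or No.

Yes

Backdoor paths from U10 to U5 (paths whose first edge points into U10):
  P1: U10 <- U9 -> U8 -> U5
Condition 1 (no descendant of U10 in the set): holds — descendants of U10 are {U5, U8}; none are in {U4, U9}.
Condition 2 (every backdoor path blocked by {U4, U9}):
  P1: blocked at fork node U9 ∈ conditioning set.
{U4, U9} satisfies the backdoor criterion.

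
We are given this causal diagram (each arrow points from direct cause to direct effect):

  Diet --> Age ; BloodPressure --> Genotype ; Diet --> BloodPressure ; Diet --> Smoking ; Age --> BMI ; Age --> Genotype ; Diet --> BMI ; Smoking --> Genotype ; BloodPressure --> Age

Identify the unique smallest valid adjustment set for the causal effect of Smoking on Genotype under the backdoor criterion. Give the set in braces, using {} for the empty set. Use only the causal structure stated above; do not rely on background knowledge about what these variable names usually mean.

Variables eligible for adjustment (non-descendants of Smoking, excluding Smoking and Genotype): {Age, BMI, BloodPressure, Diet}.
Backdoor paths from Smoking to Genotype:
  P1: Smoking <- Diet -> BloodPressure -> Age -> Genotype
  P2: Smoking <- Diet -> BloodPressure -> Genotype
  P3: Smoking <- Diet -> Age <- BloodPressure -> Genotype
  P4: Smoking <- Diet -> Age -> Genotype
  P5: Smoking <- Diet -> BMI <- Age <- BloodPressure -> Genotype
  P6: Smoking <- Diet -> BMI <- Age -> Genotype
The empty set is not sufficient: P1 (Smoking <- Diet -> BloodPressure -> Age -> Genotype) has no collider blocking it and no conditioned non-collider, so it is open.
Try {Diet}:
  P1: blocked at fork node Diet ∈ conditioning set.
  P2: blocked at fork node Diet ∈ conditioning set.
  P3: blocked at fork node Diet ∈ conditioning set.
  P4: blocked at fork node Diet ∈ conditioning set.
  P5: blocked at fork node Diet ∈ conditioning set.
  P6: blocked at fork node Diet ∈ conditioning set.
{Diet} contains no descendant of Smoking and blocks every backdoor path.
No other singleton works — e.g. {BloodPressure} leaves P4 open — so {Diet} is the unique smallest valid adjustment set.

{Diet}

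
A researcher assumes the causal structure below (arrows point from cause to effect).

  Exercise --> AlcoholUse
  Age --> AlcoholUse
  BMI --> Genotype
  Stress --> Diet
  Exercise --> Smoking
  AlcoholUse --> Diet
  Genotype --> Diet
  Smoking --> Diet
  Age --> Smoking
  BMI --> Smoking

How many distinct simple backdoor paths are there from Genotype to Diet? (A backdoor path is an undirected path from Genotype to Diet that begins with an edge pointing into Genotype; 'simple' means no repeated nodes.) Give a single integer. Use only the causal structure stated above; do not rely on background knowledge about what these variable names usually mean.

A backdoor path from Genotype to Diet is any simple undirected path whose first edge points into Genotype (i.e. leaves Genotype via a parent).
Parents of Genotype: {BMI}.
Enumerating:
  P1: Genotype <- BMI -> Smoking <- Age -> AlcoholUse -> Diet
  P2: Genotype <- BMI -> Smoking <- Exercise -> AlcoholUse -> Diet
  P3: Genotype <- BMI -> Smoking -> Diet
That exhausts the simple backdoor paths. Count: 3.

3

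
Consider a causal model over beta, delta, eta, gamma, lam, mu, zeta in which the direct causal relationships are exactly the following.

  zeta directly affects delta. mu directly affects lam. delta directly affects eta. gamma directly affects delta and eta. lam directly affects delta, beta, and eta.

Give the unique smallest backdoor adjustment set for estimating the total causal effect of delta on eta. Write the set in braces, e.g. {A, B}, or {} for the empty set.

Variables eligible for adjustment (non-descendants of delta, excluding delta and eta): {beta, gamma, lam, mu, zeta}.
Backdoor paths from delta to eta:
  P1: delta <- lam -> eta
  P2: delta <- gamma -> eta
The empty set is not sufficient: P1 (delta <- lam -> eta) has no collider blocking it and no conditioned non-collider, so it is open.
Try {gamma, lam}:
  P1: blocked at fork node lam ∈ conditioning set.
  P2: blocked at fork node gamma ∈ conditioning set.
{gamma, lam} contains no descendant of delta and blocks every backdoor path.
Every element of {gamma, lam} is needed (dropping gamma leaves P2 open; dropping lam leaves P1 open), so no proper subset is valid.
Among all size-2 subsets of the eligible variables, only {gamma, lam} blocks every backdoor path, so it is the unique smallest valid adjustment set.

{gamma, lam}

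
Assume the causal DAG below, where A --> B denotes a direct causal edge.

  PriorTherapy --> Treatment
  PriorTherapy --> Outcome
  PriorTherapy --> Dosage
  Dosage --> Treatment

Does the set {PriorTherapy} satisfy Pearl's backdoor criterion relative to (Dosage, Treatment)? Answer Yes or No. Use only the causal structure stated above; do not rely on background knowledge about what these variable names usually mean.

Backdoor paths from Dosage to Treatment (paths whose first edge points into Dosage):
  P1: Dosage <- PriorTherapy -> Treatment
Condition 1 (no descendant of Dosage in the set): holds — descendants of Dosage are {Treatment}; none are in {PriorTherapy}.
Condition 2 (every backdoor path blocked by {PriorTherapy}):
  P1: blocked at fork node PriorTherapy ∈ conditioning set.
{PriorTherapy} satisfies the backdoor criterion.

Yes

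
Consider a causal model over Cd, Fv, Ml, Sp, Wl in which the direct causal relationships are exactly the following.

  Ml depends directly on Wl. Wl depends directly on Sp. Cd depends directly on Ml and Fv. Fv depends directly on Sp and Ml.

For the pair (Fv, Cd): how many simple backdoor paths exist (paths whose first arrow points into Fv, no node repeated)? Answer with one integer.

A backdoor path from Fv to Cd is any simple undirected path whose first edge points into Fv (i.e. leaves Fv via a parent).
Parents of Fv: {Ml, Sp}.
Enumerating:
  P1: Fv <- Sp -> Wl -> Ml -> Cd
  P2: Fv <- Ml -> Cd
That exhausts the simple backdoor paths. Count: 2.

2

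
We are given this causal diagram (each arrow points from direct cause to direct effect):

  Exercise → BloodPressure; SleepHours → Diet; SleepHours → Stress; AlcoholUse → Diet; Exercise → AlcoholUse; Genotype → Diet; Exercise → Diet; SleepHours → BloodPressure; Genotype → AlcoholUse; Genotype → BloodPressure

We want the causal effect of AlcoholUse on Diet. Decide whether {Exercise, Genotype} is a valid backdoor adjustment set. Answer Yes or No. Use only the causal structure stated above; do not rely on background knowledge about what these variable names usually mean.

Backdoor paths from AlcoholUse to Diet (paths whose first edge points into AlcoholUse):
  P1: AlcoholUse <- Genotype -> Diet
  P2: AlcoholUse <- Genotype -> BloodPressure <- SleepHours -> Diet
  P3: AlcoholUse <- Genotype -> BloodPressure <- Exercise -> Diet
  P4: AlcoholUse <- Exercise -> Diet
  P5: AlcoholUse <- Exercise -> BloodPressure <- SleepHours -> Diet
  P6: AlcoholUse <- Exercise -> BloodPressure <- Genotype -> Diet
Condition 1 (no descendant of AlcoholUse in the set): holds — descendants of AlcoholUse are {Diet}; none are in {Exercise, Genotype}.
Condition 2 (every backdoor path blocked by {Exercise, Genotype}):
  P1: blocked at fork node Genotype ∈ conditioning set.
  P2: blocked at fork node Genotype ∈ conditioning set.
  P3: blocked at fork node Genotype ∈ conditioning set.
  P4: blocked at fork node Exercise ∈ conditioning set.
  P5: blocked at fork node Exercise ∈ conditioning set.
  P6: blocked at fork node Exercise ∈ conditioning set.
{Exercise, Genotype} satisfies the backdoor criterion.

Yes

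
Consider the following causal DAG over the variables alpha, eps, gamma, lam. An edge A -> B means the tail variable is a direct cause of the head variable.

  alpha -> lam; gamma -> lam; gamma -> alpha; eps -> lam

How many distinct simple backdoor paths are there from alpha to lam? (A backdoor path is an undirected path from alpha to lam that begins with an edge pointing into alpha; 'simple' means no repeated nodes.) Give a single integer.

A backdoor path from alpha to lam is any simple undirected path whose first edge points into alpha (i.e. leaves alpha via a parent).
Parents of alpha: {gamma}.
Enumerating:
  P1: alpha <- gamma -> lam
That exhausts the simple backdoor paths. Count: 1.

1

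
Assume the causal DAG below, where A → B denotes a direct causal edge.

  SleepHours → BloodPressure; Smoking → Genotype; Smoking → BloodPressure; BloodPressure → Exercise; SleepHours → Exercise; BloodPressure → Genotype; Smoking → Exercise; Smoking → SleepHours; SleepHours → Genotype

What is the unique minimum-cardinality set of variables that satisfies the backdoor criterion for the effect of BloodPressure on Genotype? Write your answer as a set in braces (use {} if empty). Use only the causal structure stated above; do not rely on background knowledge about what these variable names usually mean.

Variables eligible for adjustment (non-descendants of BloodPressure, excluding BloodPressure and Genotype): {SleepHours, Smoking}.
Backdoor paths from BloodPressure to Genotype:
  P1: BloodPressure <- Smoking -> SleepHours -> Genotype
  P2: BloodPressure <- Smoking -> Exercise <- SleepHours -> Genotype
  P3: BloodPressure <- Smoking -> Genotype
  P4: BloodPressure <- SleepHours <- Smoking -> Genotype
  P5: BloodPressure <- SleepHours -> Exercise <- Smoking -> Genotype
  P6: BloodPressure <- SleepHours -> Genotype
The empty set is not sufficient: P1 (BloodPressure <- Smoking -> SleepHours -> Genotype) has no collider blocking it and no conditioned non-collider, so it is open.
Try {SleepHours, Smoking}:
  P1: blocked at fork node Smoking ∈ conditioning set.
  P2: blocked at fork node Smoking ∈ conditioning set.
  P3: blocked at fork node Smoking ∈ conditioning set.
  P4: blocked at chain node SleepHours ∈ conditioning set.
  P5: blocked at fork node SleepHours ∈ conditioning set.
  P6: blocked at fork node SleepHours ∈ conditioning set.
{SleepHours, Smoking} contains no descendant of BloodPressure and blocks every backdoor path.
Every element of {SleepHours, Smoking} is needed (dropping SleepHours leaves P6 open; dropping Smoking leaves P3 open), so no proper subset is valid.
Among all size-2 subsets of the eligible variables, only {SleepHours, Smoking} blocks every backdoor path, so it is the unique smallest valid adjustment set.

{SleepHours, Smoking}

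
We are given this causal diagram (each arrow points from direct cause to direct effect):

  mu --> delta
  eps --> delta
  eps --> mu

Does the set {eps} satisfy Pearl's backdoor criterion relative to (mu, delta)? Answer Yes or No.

Backdoor paths from mu to delta (paths whose first edge points into mu):
  P1: mu <- eps -> delta
Condition 1 (no descendant of mu in the set): holds — descendants of mu are {delta}; none are in {eps}.
Condition 2 (every backdoor path blocked by {eps}):
  P1: blocked at fork node eps ∈ conditioning set.
{eps} satisfies the backdoor criterion.

Yes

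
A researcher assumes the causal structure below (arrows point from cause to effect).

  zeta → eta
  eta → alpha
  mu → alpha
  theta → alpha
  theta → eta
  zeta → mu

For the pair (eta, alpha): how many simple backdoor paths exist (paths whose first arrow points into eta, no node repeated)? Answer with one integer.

A backdoor path from eta to alpha is any simple undirected path whose first edge points into eta (i.e. leaves eta via a parent).
Parents of eta: {theta, zeta}.
Enumerating:
  P1: eta <- theta -> alpha
  P2: eta <- zeta -> mu -> alpha
That exhausts the simple backdoor paths. Count: 2.

2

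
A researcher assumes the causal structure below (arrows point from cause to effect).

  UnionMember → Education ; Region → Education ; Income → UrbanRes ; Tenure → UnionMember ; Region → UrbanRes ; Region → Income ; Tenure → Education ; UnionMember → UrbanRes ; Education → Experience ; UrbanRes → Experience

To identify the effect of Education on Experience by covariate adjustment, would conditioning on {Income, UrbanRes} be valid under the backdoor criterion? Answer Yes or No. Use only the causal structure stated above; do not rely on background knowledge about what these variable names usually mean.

Backdoor paths from Education to Experience (paths whose first edge points into Education):
  P1: Education <- Tenure -> UnionMember -> UrbanRes -> Experience
  P2: Education <- UnionMember -> UrbanRes -> Experience
  P3: Education <- Region -> Income -> UrbanRes -> Experience
  P4: Education <- Region -> UrbanRes -> Experience
Condition 1 (no descendant of Education in the set): holds — descendants of Education are {Experience}; none are in {Income, UrbanRes}.
Condition 2 (every backdoor path blocked by {Income, UrbanRes}):
  P1: blocked at chain node UrbanRes ∈ conditioning set.
  P2: blocked at chain node UrbanRes ∈ conditioning set.
  P3: blocked at chain node Income ∈ conditioning set.
  P4: blocked at chain node UrbanRes ∈ conditioning set.
{Income, UrbanRes} satisfies the backdoor criterion.

Yes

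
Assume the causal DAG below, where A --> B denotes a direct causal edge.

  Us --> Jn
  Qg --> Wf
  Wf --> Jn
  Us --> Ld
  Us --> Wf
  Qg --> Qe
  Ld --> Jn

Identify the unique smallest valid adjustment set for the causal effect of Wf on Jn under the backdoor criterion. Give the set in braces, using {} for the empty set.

{Us}

Variables eligible for adjustment (non-descendants of Wf, excluding Wf and Jn): {Ld, Qe, Qg, Us}.
Backdoor paths from Wf to Jn:
  P1: Wf <- Us -> Ld -> Jn
  P2: Wf <- Us -> Jn
The empty set is not sufficient: P1 (Wf <- Us -> Ld -> Jn) has no collider blocking it and no conditioned non-collider, so it is open.
Try {Us}:
  P1: blocked at fork node Us ∈ conditioning set.
  P2: blocked at fork node Us ∈ conditioning set.
{Us} contains no descendant of Wf and blocks every backdoor path.
No other singleton works — e.g. {Qg} leaves P1 open — so {Us} is the unique smallest valid adjustment set.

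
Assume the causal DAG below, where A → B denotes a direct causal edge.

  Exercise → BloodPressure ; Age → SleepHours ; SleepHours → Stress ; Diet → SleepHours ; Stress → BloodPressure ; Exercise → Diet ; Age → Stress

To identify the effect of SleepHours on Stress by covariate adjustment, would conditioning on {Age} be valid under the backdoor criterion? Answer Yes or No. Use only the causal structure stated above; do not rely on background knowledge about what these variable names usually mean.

Yes

Backdoor paths from SleepHours to Stress (paths whose first edge points into SleepHours):
  P1: SleepHours <- Age -> Stress
  P2: SleepHours <- Diet <- Exercise -> BloodPressure <- Stress
Condition 1 (no descendant of SleepHours in the set): holds — descendants of SleepHours are {BloodPressure, Stress}; none are in {Age}.
Condition 2 (every backdoor path blocked by {Age}):
  P1: blocked at fork node Age ∈ conditioning set.
  P2: blocked at collider BloodPressure (neither it nor any descendant is in the conditioning set).
{Age} satisfies the backdoor criterion.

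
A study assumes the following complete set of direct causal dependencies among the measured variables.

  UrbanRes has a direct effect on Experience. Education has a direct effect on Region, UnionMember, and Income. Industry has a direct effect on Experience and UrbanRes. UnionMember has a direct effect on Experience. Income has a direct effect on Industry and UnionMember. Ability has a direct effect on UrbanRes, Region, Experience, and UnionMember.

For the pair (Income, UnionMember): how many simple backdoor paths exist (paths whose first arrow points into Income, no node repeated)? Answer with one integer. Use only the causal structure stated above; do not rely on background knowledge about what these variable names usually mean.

5

A backdoor path from Income to UnionMember is any simple undirected path whose first edge points into Income (i.e. leaves Income via a parent).
Parents of Income: {Education}.
Enumerating:
  P1: Income <- Education -> Region <- Ability -> UrbanRes <- Industry -> Experience <- UnionMember
  P2: Income <- Education -> Region <- Ability -> UrbanRes -> Experience <- UnionMember
  P3: Income <- Education -> Region <- Ability -> UnionMember
  P4: Income <- Education -> Region <- Ability -> Experience <- UnionMember
  P5: Income <- Education -> UnionMember
That exhausts the simple backdoor paths. Count: 5.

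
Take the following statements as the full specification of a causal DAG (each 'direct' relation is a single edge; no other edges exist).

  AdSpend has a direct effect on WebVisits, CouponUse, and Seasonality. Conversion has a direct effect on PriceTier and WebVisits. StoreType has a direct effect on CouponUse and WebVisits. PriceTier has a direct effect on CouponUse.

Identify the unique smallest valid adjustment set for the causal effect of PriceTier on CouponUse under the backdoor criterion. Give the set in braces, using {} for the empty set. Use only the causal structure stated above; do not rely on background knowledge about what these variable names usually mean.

{}

Variables eligible for adjustment (non-descendants of PriceTier, excluding PriceTier and CouponUse): {AdSpend, Conversion, Seasonality, StoreType, WebVisits}.
Backdoor paths from PriceTier to CouponUse:
  P1: PriceTier <- Conversion -> WebVisits <- AdSpend -> CouponUse
  P2: PriceTier <- Conversion -> WebVisits <- StoreType -> CouponUse
Each backdoor path contains an unconditioned collider, so every path is already blocked with the empty conditioning set:
  P1: blocked at collider WebVisits (neither it nor any descendant is in the conditioning set).
  P2: blocked at collider WebVisits (neither it nor any descendant is in the conditioning set).
The empty set is therefore the unique smallest valid set.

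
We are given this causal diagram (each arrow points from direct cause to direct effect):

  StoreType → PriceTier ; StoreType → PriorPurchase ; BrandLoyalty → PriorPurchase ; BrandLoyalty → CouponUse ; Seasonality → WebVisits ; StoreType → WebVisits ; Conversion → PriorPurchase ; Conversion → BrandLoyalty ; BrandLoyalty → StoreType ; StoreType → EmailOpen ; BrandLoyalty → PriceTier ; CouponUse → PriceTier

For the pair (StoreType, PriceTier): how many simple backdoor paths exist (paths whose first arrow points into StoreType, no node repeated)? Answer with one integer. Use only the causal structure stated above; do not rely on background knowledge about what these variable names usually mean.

2

A backdoor path from StoreType to PriceTier is any simple undirected path whose first edge points into StoreType (i.e. leaves StoreType via a parent).
Parents of StoreType: {BrandLoyalty}.
Enumerating:
  P1: StoreType <- BrandLoyalty -> CouponUse -> PriceTier
  P2: StoreType <- BrandLoyalty -> PriceTier
That exhausts the simple backdoor paths. Count: 2.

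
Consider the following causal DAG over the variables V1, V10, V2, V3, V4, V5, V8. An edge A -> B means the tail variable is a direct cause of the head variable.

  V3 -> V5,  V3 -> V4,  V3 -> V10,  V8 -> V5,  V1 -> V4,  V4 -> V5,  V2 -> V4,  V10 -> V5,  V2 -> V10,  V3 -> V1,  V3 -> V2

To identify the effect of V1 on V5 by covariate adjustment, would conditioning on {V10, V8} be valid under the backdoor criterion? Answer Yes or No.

No

Backdoor paths from V1 to V5 (paths whose first edge points into V1):
  P1: V1 <- V3 -> V2 -> V4 -> V5
  P2: V1 <- V3 -> V2 -> V10 -> V5
  P3: V1 <- V3 -> V4 <- V2 -> V10 -> V5
  P4: V1 <- V3 -> V4 -> V5
  P5: V1 <- V3 -> V10 <- V2 -> V4 -> V5
  P6: V1 <- V3 -> V10 -> V5
  P7: V1 <- V3 -> V5
Condition 1 (no descendant of V1 in the set): holds — descendants of V1 are {V4, V5}; none are in {V10, V8}.
Condition 2 (every backdoor path blocked by {V10, V8}):
  P1: open — no interior node is in the conditioning set.
  P2: blocked at chain node V10 ∈ conditioning set.
  P3: blocked at collider V4 (neither it nor any descendant is in the conditioning set).
  P4: open — no interior node is in the conditioning set.
  P5: open — collider(s) V10 are conditioned on (or have a conditioned descendant) and no non-collider on the path is in the set.
  P6: blocked at chain node V10 ∈ conditioning set.
  P7: open — no interior node is in the conditioning set.
{V10, V8} does not satisfy the backdoor criterion.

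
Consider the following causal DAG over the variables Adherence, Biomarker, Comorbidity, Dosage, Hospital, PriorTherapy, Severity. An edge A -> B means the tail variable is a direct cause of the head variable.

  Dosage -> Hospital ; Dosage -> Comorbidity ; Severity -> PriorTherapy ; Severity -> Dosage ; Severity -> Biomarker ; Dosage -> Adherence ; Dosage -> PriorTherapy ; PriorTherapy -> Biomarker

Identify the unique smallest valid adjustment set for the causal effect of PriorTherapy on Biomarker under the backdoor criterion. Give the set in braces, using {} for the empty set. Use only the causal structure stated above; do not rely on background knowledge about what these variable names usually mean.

{Severity}

Variables eligible for adjustment (non-descendants of PriorTherapy, excluding PriorTherapy and Biomarker): {Adherence, Comorbidity, Dosage, Hospital, Severity}.
Backdoor paths from PriorTherapy to Biomarker:
  P1: PriorTherapy <- Severity -> Biomarker
  P2: PriorTherapy <- Dosage <- Severity -> Biomarker
The empty set is not sufficient: P1 (PriorTherapy <- Severity -> Biomarker) has no collider blocking it and no conditioned non-collider, so it is open.
Try {Severity}:
  P1: blocked at fork node Severity ∈ conditioning set.
  P2: blocked at fork node Severity ∈ conditioning set.
{Severity} contains no descendant of PriorTherapy and blocks every backdoor path.
No other singleton works — e.g. {Dosage} leaves P1 open — so {Severity} is the unique smallest valid adjustment set.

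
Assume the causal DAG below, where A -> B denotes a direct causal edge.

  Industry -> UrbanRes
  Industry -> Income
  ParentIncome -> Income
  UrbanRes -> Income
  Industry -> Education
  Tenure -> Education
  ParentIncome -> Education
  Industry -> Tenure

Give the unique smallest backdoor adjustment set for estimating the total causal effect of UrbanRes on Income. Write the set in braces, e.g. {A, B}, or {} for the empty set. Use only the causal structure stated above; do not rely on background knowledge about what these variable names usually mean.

{Industry}

Variables eligible for adjustment (non-descendants of UrbanRes, excluding UrbanRes and Income): {Education, Industry, ParentIncome, Tenure}.
Backdoor paths from UrbanRes to Income:
  P1: UrbanRes <- Industry -> Tenure -> Education <- ParentIncome -> Income
  P2: UrbanRes <- Industry -> Income
  P3: UrbanRes <- Industry -> Education <- ParentIncome -> Income
The empty set is not sufficient: P2 (UrbanRes <- Industry -> Income) has no collider blocking it and no conditioned non-collider, so it is open.
Try {Industry}:
  P1: blocked at fork node Industry ∈ conditioning set.
  P2: blocked at fork node Industry ∈ conditioning set.
  P3: blocked at fork node Industry ∈ conditioning set.
{Industry} contains no descendant of UrbanRes and blocks every backdoor path.
No other singleton works — e.g. {Tenure} leaves P2 open — so {Industry} is the unique smallest valid adjustment set.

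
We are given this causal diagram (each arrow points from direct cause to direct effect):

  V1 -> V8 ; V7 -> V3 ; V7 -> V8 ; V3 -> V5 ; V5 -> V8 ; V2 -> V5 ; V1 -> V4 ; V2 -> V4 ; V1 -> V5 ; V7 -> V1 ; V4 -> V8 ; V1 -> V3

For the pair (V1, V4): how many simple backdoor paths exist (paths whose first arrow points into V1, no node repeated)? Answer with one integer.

4

A backdoor path from V1 to V4 is any simple undirected path whose first edge points into V1 (i.e. leaves V1 via a parent).
Parents of V1: {V7}.
Enumerating:
  P1: V1 <- V7 -> V3 -> V5 <- V2 -> V4
  P2: V1 <- V7 -> V3 -> V5 -> V8 <- V4
  P3: V1 <- V7 -> V8 <- V4
  P4: V1 <- V7 -> V8 <- V5 <- V2 -> V4
That exhausts the simple backdoor paths. Count: 4.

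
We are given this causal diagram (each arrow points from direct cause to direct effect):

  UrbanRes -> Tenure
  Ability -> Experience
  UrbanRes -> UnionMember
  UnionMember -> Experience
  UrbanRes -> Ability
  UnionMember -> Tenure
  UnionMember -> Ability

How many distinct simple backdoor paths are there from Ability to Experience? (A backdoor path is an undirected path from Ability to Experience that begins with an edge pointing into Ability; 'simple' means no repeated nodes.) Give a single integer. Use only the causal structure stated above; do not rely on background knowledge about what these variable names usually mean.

A backdoor path from Ability to Experience is any simple undirected path whose first edge points into Ability (i.e. leaves Ability via a parent).
Parents of Ability: {UnionMember, UrbanRes}.
Enumerating:
  P1: Ability <- UrbanRes -> UnionMember -> Experience
  P2: Ability <- UrbanRes -> Tenure <- UnionMember -> Experience
  P3: Ability <- UnionMember -> Experience
That exhausts the simple backdoor paths. Count: 3.

3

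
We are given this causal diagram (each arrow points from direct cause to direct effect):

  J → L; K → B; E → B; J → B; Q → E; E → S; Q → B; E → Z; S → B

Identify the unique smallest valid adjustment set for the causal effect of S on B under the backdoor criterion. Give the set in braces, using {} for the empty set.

Variables eligible for adjustment (non-descendants of S, excluding S and B): {E, J, K, L, Q, Z}.
Backdoor paths from S to B:
  P1: S <- E <- Q -> B
  P2: S <- E -> B
The empty set is not sufficient: P1 (S <- E <- Q -> B) has no collider blocking it and no conditioned non-collider, so it is open.
Try {E}:
  P1: blocked at chain node E ∈ conditioning set.
  P2: blocked at fork node E ∈ conditioning set.
{E} contains no descendant of S and blocks every backdoor path.
No other singleton works — e.g. {J} leaves P1 open — so {E} is the unique smallest valid adjustment set.

{E}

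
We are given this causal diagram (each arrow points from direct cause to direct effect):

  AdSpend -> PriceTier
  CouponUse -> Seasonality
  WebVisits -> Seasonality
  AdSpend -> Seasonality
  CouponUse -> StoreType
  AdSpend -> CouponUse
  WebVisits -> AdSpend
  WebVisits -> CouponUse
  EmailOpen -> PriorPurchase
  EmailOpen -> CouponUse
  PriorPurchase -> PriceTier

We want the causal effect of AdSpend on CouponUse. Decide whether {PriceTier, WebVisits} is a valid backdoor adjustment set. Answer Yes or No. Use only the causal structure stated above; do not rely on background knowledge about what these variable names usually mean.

Backdoor paths from AdSpend to CouponUse (paths whose first edge points into AdSpend):
  P1: AdSpend <- WebVisits -> CouponUse
  P2: AdSpend <- WebVisits -> Seasonality <- CouponUse
Condition 1 (no descendant of AdSpend in the set): FAILS — PriceTier is a descendant of AdSpend.
Condition 2 (every backdoor path blocked by {PriceTier, WebVisits}):
  P1: blocked at fork node WebVisits ∈ conditioning set.
  P2: blocked at fork node WebVisits ∈ conditioning set.
{PriceTier, WebVisits} does not satisfy the backdoor criterion.

No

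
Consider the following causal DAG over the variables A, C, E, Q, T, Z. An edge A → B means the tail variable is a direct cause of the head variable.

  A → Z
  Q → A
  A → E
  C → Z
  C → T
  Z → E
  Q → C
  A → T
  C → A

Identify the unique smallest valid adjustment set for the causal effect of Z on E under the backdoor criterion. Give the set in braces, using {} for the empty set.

Variables eligible for adjustment (non-descendants of Z, excluding Z and E): {A, C, Q, T}.
Backdoor paths from Z to E:
  P1: Z <- C <- Q -> A -> E
  P2: Z <- C -> A -> E
  P3: Z <- C -> T <- A -> E
  P4: Z <- A -> E
The empty set is not sufficient: P1 (Z <- C <- Q -> A -> E) has no collider blocking it and no conditioned non-collider, so it is open.
Try {A}:
  P1: blocked at chain node A ∈ conditioning set.
  P2: blocked at chain node A ∈ conditioning set.
  P3: blocked at collider T (neither it nor any descendant is in the conditioning set).
  P4: blocked at fork node A ∈ conditioning set.
{A} contains no descendant of Z and blocks every backdoor path.
No other singleton works — e.g. {Q} leaves P2 open — so {A} is the unique smallest valid adjustment set.

{A}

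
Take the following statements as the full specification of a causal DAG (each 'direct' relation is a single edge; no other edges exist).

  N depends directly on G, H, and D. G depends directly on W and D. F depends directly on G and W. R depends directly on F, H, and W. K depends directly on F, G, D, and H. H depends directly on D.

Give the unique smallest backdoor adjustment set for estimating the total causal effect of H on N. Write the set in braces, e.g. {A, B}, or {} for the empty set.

{D}

Variables eligible for adjustment (non-descendants of H, excluding H and N): {D, F, G, W}.
Backdoor paths from H to N:
  P1: H <- D -> G -> N
  P2: H <- D -> N
  P3: H <- D -> K <- G -> N
  P4: H <- D -> K <- F <- W -> G -> N
  P5: H <- D -> K <- F <- G -> N
  P6: H <- D -> K <- F -> R <- W -> G -> N
The empty set is not sufficient: P1 (H <- D -> G -> N) has no collider blocking it and no conditioned non-collider, so it is open.
Try {D}:
  P1: blocked at fork node D ∈ conditioning set.
  P2: blocked at fork node D ∈ conditioning set.
  P3: blocked at fork node D ∈ conditioning set.
  P4: blocked at fork node D ∈ conditioning set.
  P5: blocked at fork node D ∈ conditioning set.
  P6: blocked at fork node D ∈ conditioning set.
{D} contains no descendant of H and blocks every backdoor path.
No other singleton works — e.g. {W} leaves P1 open — so {D} is the unique smallest valid adjustment set.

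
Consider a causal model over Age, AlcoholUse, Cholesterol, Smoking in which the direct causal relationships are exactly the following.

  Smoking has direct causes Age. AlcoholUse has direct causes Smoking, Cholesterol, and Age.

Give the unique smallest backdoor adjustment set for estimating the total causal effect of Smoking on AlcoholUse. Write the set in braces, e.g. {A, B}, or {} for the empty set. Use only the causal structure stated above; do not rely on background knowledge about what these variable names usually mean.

{Age}

Variables eligible for adjustment (non-descendants of Smoking, excluding Smoking and AlcoholUse): {Age, Cholesterol}.
Backdoor paths from Smoking to AlcoholUse:
  P1: Smoking <- Age -> AlcoholUse
The empty set is not sufficient: P1 (Smoking <- Age -> AlcoholUse) has no collider blocking it and no conditioned non-collider, so it is open.
Try {Age}:
  P1: blocked at fork node Age ∈ conditioning set.
{Age} contains no descendant of Smoking and blocks every backdoor path.
No other singleton works — e.g. {Cholesterol} leaves P1 open — so {Age} is the unique smallest valid adjustment set.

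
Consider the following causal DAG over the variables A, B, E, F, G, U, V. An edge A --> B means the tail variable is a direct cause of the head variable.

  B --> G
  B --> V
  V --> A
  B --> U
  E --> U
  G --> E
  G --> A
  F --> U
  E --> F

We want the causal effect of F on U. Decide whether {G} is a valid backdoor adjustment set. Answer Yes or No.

Backdoor paths from F to U (paths whose first edge points into F):
  P1: F <- E <- G <- B -> U
  P2: F <- E <- G -> A <- V <- B -> U
  P3: F <- E -> U
Condition 1 (no descendant of F in the set): holds — descendants of F are {U}; none are in {G}.
Condition 2 (every backdoor path blocked by {G}):
  P1: blocked at chain node G ∈ conditioning set.
  P2: blocked at fork node G ∈ conditioning set.
  P3: open — no interior node is in the conditioning set.
{G} does not satisfy the backdoor criterion.

No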